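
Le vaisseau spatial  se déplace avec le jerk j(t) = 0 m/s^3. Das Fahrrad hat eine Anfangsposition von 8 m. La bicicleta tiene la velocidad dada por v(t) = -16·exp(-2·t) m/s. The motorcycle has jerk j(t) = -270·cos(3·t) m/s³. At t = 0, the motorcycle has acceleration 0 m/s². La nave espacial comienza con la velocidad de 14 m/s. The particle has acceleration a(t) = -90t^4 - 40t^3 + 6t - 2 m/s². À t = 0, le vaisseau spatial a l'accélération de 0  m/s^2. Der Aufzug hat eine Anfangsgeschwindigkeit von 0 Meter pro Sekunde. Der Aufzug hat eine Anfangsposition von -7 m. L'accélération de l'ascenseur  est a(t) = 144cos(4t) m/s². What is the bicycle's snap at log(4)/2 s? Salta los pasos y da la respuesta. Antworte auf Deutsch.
Die Antwort ist 32.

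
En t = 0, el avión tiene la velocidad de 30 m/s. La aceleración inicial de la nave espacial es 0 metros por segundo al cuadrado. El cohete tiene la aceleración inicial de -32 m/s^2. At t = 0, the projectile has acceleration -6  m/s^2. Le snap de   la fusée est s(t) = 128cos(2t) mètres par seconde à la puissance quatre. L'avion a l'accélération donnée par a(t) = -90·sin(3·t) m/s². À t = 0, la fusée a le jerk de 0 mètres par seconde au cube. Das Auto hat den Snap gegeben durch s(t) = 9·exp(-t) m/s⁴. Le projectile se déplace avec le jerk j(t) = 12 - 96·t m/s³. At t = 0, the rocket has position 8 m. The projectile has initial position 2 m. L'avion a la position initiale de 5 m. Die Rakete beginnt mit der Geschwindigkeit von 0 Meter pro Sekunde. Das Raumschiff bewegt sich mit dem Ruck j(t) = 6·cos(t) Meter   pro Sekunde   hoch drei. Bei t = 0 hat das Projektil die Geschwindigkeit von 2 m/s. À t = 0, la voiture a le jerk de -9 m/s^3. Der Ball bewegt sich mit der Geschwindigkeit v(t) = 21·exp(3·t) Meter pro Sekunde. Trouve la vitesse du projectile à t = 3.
Nous devons intégrer notre équation du jerk j(t) = 12 - 96·t 2 fois. En prenant ∫j(t)dt et en appliquant a(0) = -6, nous trouvons a(t) = -48·t^2 + 12·t - 6. L'intégrale de l'accélération, avec v(0) = 2, donne la vitesse: v(t) = -16·t^3 + 6·t^2 - 6·t + 2. En utilisant v(t) = -16·t^3 + 6·t^2 - 6·t + 2 et en substituant t = 3, nous trouvons v = -394.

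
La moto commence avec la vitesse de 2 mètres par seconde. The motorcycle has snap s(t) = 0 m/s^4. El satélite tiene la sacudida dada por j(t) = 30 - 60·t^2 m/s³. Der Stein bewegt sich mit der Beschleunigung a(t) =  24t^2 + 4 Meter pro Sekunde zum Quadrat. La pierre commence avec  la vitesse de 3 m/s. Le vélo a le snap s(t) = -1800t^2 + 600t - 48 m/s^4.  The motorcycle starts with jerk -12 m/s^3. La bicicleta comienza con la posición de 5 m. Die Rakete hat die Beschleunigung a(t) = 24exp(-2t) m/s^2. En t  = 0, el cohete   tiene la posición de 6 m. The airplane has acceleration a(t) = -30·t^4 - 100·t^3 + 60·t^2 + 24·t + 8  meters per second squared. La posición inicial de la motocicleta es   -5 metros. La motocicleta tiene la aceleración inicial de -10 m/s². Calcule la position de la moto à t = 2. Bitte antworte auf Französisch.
En partant du snap s(t) = 0, nous prenons 4 intégrales. La primitive du snap est le jerk. En utilisant j(0) = -12, nous obtenons j(t) = -12. L'intégrale du jerk, avec a(0) = -10, donne l'accélération: a(t) = -12·t - 10. La primitive de l'accélération, avec v(0) = 2, donne la vitesse: v(t) = -6·t^2 - 10·t + 2. La primitive de la vitesse, avec x(0) = -5, donne la position: x(t) = -2·t^3 - 5·t^2 + 2·t - 5. De l'équation de la position x(t) = -2·t^3 - 5·t^2 + 2·t - 5, nous substituons t = 2 pour obtenir x = -37.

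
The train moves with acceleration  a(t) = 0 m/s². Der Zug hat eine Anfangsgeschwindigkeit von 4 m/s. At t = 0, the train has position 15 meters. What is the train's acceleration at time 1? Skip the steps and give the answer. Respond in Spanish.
a(1) = 0.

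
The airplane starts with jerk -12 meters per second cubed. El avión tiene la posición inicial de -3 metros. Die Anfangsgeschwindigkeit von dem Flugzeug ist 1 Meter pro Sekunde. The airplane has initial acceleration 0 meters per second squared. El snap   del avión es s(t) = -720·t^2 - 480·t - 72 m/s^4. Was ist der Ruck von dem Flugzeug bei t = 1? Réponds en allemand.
Um dies zu lösen, müssen wir 1 Stammfunktion unserer Gleichung für den Snap s(t) = -720·t^2 - 480·t - 72 finden. Die Stammfunktion von dem Snap ist der Ruck. Mit j(0) = -12 erhalten wir j(t) = -240·t^3 - 240·t^2 - 72·t - 12. Mit j(t) = -240·t^3 - 240·t^2 - 72·t - 12 und Einsetzen von t = 1, finden wir j = -564.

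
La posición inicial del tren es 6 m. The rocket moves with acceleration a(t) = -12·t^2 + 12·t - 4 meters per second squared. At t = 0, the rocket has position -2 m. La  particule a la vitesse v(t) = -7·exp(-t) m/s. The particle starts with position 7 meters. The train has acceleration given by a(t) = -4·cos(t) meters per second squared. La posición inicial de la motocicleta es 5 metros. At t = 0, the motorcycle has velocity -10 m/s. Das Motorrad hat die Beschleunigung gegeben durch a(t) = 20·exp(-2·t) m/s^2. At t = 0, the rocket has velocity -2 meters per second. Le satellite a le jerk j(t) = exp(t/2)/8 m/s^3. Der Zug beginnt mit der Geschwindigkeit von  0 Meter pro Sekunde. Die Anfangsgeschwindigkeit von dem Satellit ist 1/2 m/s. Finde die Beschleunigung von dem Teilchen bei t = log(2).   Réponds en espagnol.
Para resolver esto, necesitamos tomar 1 derivada de nuestra ecuación de la velocidad v(t) = -7·exp(-t). Derivando la velocidad, obtenemos la aceleración: a(t) = 7·exp(-t). Tenemos la aceleración a(t) = 7·exp(-t). Sustituyendo t = log(2): a(log(2)) = 7/2.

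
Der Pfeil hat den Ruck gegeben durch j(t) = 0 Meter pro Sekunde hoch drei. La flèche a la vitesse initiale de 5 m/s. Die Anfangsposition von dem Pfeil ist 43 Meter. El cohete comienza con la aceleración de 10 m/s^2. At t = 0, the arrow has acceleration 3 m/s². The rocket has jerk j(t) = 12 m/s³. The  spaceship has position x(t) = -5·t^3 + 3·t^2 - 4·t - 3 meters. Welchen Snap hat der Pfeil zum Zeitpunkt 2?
Um dies zu lösen, müssen wir 1 Ableitung unserer Gleichung für den Ruck j(t) = 0 nehmen. Mit d/dt von j(t) finden wir s(t) = 0. Wir haben den Snap s(t) = 0. Durch Einsetzen von t = 2: s(2) = 0.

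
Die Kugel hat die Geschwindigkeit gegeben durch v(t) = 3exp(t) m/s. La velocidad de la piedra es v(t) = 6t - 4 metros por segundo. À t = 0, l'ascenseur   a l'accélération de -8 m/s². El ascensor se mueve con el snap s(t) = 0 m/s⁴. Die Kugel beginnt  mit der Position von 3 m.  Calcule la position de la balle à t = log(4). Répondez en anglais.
Starting from velocity v(t) = 3·exp(t), we take 1 antiderivative. The antiderivative of velocity is position. Using x(0) = 3, we get x(t) = 3·exp(t). From the given position equation x(t) = 3·exp(t), we substitute t = log(4) to get x = 12.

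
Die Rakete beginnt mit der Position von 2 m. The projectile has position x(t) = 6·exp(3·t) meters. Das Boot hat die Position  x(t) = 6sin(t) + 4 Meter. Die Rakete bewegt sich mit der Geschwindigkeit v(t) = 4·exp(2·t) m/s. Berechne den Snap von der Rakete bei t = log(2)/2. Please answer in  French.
Pour résoudre ceci, nous devons prendre 3 dérivées de notre équation de la vitesse v(t) = 4·exp(2·t). En dérivant la vitesse, nous obtenons l'accélération: a(t) = 8·exp(2·t). En prenant d/dt de a(t), nous trouvons j(t) = 16·exp(2·t). En dérivant le jerk, nous obtenons le snap: s(t) = 32·exp(2·t). En utilisant s(t) = 32·exp(2·t) et en substituant t = log(2)/2, nous trouvons s = 64.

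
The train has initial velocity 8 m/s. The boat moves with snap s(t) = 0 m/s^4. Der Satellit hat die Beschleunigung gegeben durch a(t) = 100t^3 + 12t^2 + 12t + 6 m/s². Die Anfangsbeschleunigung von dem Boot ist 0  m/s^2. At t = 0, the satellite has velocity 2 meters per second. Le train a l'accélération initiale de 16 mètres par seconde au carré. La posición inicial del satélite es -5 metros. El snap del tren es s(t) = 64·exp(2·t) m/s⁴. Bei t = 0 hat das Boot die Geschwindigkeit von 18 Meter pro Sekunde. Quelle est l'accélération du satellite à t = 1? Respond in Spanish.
Tenemos la aceleración a(t) = 100·t^3 + 12·t^2 + 12·t + 6. Sustituyendo t = 1: a(1) = 130.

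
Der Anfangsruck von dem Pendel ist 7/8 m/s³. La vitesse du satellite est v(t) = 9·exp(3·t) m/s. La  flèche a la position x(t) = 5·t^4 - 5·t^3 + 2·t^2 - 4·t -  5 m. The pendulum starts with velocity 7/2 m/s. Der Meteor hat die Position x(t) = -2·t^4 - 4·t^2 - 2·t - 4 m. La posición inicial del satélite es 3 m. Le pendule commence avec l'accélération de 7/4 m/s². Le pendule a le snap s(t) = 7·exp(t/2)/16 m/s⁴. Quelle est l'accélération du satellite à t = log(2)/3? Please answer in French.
Pour résoudre ceci, nous devons prendre 1 dérivée de notre équation de la vitesse v(t) = 9·exp(3·t). En prenant d/dt de v(t), nous trouvons a(t) = 27·exp(3·t). En utilisant a(t) = 27·exp(3·t) et en substituant t = log(2)/3, nous trouvons a = 54.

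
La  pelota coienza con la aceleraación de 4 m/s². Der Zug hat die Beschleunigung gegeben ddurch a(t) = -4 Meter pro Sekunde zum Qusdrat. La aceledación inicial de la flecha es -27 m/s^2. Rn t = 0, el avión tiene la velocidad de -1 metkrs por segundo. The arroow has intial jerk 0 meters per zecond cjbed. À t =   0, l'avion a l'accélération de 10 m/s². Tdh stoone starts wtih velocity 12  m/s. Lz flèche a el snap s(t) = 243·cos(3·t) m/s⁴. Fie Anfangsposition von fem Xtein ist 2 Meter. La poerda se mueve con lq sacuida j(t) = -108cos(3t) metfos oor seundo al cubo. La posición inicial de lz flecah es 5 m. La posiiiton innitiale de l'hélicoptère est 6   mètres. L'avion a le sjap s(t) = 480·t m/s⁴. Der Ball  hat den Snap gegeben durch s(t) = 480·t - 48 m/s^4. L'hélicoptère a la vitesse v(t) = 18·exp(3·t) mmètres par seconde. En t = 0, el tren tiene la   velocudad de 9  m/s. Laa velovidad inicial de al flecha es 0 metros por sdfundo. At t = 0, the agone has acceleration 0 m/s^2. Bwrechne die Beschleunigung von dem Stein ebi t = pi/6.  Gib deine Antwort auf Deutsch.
Wir müssen unsere Gleichung für den Ruck j(t) = -108·cos(3·t) 1-mal integrieren. Durch Integration von dem Ruck und Verwendung der Anfangsbedingung a(0) = 0, erhalten wir a(t) = -36·sin(3·t). Wir haben die Beschleunigung a(t) = -36·sin(3·t). Durch Einsetzen von t = pi/6: a(pi/6) = -36.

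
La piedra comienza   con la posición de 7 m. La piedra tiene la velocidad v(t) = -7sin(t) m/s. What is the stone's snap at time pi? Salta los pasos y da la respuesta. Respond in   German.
Die Antwort ist -7.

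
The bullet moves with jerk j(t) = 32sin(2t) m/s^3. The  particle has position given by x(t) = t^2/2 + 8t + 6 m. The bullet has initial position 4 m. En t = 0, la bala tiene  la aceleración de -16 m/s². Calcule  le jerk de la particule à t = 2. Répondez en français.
En partant de la position x(t) = t^2/2 + 8·t + 6, nous prenons 3 dérivées. La dérivée de la position donne la vitesse: v(t) = t + 8. En dérivant la vitesse, nous obtenons l'accélération: a(t) = 1. En dérivant l'accélération, nous obtenons le jerk: j(t) = 0. En utilisant j(t) = 0 et en substituant t = 2, nous trouvons j = 0.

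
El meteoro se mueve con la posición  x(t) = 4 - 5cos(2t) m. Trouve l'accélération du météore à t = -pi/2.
Pour résoudre ceci, nous devons prendre 2 dérivées de notre équation de la position x(t) = 4 - 5·cos(2·t). En prenant d/dt de x(t), nous trouvons v(t) = 10·sin(2·t). La dérivée de la vitesse donne l'accélération: a(t) = 20·cos(2·t). Nous avons l'accélération a(t) = 20·cos(2·t). En substituant t = -pi/2: a(-pi/2) = -20.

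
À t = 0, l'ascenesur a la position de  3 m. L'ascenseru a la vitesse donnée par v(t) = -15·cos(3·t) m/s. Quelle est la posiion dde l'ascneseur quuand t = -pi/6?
Nous devons trouver la primitive de notre équation de la vitesse v(t) = -15·cos(3·t) 1 fois. L'intégrale de la vitesse est la position. En utilisant x(0) = 3, nous obtenons x(t) = 3 - 5·sin(3·t). Nous avons la position x(t) = 3 - 5·sin(3·t). En substituant t = -pi/6: x(-pi/6) = 8.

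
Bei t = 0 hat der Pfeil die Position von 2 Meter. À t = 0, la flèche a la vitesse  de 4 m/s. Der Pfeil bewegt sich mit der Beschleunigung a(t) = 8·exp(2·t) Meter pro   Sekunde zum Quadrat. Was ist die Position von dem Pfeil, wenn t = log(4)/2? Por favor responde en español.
Necesitamos integrar nuestra ecuación de la aceleración a(t) = 8·exp(2·t) 2 veces. Integrando la aceleración y usando la condición inicial v(0) = 4, obtenemos v(t) = 4·exp(2·t). La antiderivada de la velocidad, con x(0) = 2, da la posición: x(t) = 2·exp(2·t). Usando x(t) = 2·exp(2·t) y sustituyendo t = log(4)/2, encontramos x = 8.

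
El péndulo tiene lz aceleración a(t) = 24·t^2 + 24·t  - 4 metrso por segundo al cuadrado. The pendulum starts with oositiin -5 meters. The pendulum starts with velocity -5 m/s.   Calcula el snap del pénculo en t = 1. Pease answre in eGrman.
Wir müssen unsere Gleichung für die Beschleunigung a(t) = 24·t^2 + 24·t - 4 2-mal ableiten. Mit d/dt von a(t) finden wir j(t) = 48·t + 24. Die Ableitung von dem Ruck ergibt den Snap: s(t) = 48. Mit s(t) = 48 und Einsetzen von t = 1, finden wir s = 48.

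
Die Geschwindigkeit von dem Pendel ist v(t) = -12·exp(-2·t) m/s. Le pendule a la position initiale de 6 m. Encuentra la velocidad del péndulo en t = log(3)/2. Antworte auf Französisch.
Nous avons la vitesse v(t) = -12·exp(-2·t). En substituant t = log(3)/2: v(log(3)/2) = -4.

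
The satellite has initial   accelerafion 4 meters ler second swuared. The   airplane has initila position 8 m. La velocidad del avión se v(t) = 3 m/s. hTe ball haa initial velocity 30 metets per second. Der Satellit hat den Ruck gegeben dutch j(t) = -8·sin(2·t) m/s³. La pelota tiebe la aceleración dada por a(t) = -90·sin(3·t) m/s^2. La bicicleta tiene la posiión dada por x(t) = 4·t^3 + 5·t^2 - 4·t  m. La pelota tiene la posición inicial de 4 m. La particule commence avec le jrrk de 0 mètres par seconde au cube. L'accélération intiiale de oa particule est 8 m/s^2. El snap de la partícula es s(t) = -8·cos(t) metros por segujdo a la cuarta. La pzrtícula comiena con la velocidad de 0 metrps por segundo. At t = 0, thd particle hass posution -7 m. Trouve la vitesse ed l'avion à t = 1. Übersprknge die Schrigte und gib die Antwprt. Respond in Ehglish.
The answer is 3.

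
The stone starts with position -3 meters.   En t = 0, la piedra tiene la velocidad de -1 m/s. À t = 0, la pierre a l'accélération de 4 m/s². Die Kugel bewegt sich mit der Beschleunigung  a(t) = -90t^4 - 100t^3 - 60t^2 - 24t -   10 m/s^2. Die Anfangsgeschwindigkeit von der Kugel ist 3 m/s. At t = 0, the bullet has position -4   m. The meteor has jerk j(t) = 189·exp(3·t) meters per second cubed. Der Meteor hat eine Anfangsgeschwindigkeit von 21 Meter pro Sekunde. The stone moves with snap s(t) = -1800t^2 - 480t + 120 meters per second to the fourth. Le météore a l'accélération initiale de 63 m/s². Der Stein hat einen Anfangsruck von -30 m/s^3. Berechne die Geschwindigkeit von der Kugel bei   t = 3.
Ausgehend von der Beschleunigung a(t) = -90·t^4 - 100·t^3 - 60·t^2 - 24·t - 10, nehmen wir 1 Stammfunktion. Mit ∫a(t)dt und Anwendung von v(0) = 3, finden wir v(t) = -18·t^5 - 25·t^4 - 20·t^3 - 12·t^2 - 10·t + 3. Wir haben die Geschwindigkeit v(t) = -18·t^5 - 25·t^4 - 20·t^3 - 12·t^2 - 10·t + 3. Durch Einsetzen von t = 3: v(3) = -7074.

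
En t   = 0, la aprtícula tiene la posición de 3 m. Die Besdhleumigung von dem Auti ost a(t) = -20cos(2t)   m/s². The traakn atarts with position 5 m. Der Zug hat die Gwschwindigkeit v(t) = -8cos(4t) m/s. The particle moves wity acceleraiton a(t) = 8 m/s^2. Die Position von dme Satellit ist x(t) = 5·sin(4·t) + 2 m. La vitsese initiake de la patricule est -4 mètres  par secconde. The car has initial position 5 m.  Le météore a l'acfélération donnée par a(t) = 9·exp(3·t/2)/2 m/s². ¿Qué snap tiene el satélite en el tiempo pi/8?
Debemos derivar nuestra ecuación de la posición x(t) = 5·sin(4·t) + 2 4 veces. Derivando la posición, obtenemos la velocidad: v(t) = 20·cos(4·t). La derivada de la velocidad da la aceleración: a(t) = -80·sin(4·t). La derivada de la aceleración da la sacudida: j(t) = -320·cos(4·t). Tomando d/dt de j(t), encontramos s(t) = 1280·sin(4·t). De la ecuación del snap s(t) = 1280·sin(4·t), sustituimos t = pi/8 para obtener s = 1280.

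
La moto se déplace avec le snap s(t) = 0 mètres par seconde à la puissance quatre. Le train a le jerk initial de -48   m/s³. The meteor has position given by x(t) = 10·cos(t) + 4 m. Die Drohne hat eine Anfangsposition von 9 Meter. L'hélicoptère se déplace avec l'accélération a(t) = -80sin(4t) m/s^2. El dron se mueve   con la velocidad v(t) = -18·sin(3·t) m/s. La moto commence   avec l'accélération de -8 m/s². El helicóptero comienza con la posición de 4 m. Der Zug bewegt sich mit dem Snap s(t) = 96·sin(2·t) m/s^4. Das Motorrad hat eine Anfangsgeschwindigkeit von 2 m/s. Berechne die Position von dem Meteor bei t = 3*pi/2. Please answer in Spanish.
Usando x(t) = 10·cos(t) + 4 y sustituyendo t = 3*pi/2, encontramos x = 4.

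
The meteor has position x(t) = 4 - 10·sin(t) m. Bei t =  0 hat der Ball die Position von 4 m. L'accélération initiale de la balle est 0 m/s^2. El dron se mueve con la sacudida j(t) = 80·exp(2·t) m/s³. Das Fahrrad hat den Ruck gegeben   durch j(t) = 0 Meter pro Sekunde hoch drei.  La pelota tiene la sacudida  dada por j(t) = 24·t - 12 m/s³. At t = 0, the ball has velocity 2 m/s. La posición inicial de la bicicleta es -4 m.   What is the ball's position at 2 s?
Starting from jerk j(t) = 24·t - 12, we take 3 antiderivatives. Taking ∫j(t)dt and applying a(0) = 0, we find a(t) = 12·t·(t - 1). Finding the antiderivative of a(t) and using v(0) = 2: v(t) = 4·t^3 - 6·t^2 + 2. The integral of velocity is position. Using x(0) = 4, we get x(t) = t^4 - 2·t^3 + 2·t + 4. We have position x(t) = t^4 - 2·t^3 + 2·t + 4. Substituting t = 2: x(2) = 8.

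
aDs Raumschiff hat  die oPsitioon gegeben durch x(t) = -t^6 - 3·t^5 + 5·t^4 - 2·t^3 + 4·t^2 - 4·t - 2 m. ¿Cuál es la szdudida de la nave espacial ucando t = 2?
Para resolver esto, necesitamos tomar 3 derivadas de nuestra ecuación de la posición x(t) = -t^6 - 3·t^5 + 5·t^4 - 2·t^3 + 4·t^2 - 4·t - 2. Tomando d/dt de x(t), encontramos v(t) = -6·t^5 - 15·t^4 + 20·t^3 - 6·t^2 + 8·t - 4. Derivando la velocidad, obtenemos la aceleración: a(t) = -30·t^4 - 60·t^3 + 60·t^2 - 12·t + 8. Tomando d/dt de a(t), encontramos j(t) = -120·t^3 - 180·t^2 + 120·t - 12. De la ecuación de la sacudida j(t) = -120·t^3 - 180·t^2 + 120·t - 12, sustituimos t = 2 para obtener j = -1452.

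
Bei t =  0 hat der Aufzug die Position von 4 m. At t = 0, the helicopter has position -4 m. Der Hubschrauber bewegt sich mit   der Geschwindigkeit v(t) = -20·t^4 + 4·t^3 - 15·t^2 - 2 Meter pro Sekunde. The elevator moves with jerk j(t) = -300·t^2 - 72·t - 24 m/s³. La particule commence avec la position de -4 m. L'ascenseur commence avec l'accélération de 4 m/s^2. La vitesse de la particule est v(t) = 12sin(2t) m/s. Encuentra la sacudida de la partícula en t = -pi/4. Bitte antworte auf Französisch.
Nous devons dériver notre équation de la vitesse v(t) = 12·sin(2·t) 2 fois. En prenant d/dt de v(t), nous trouvons a(t) = 24·cos(2·t). En prenant d/dt de a(t), nous trouvons j(t) = -48·sin(2·t). Nous avons le jerk j(t) = -48·sin(2·t). En substituant t = -pi/4: j(-pi/4) = 48.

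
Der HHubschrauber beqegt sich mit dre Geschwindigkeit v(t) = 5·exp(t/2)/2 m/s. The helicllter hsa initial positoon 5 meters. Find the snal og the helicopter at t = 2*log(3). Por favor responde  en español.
Partiendo de la velocidad v(t) = 5·exp(t/2)/2, tomamos 3 derivadas. Derivando la velocidad, obtenemos la aceleración: a(t) = 5·exp(t/2)/4. Tomando d/dt de a(t), encontramos j(t) = 5·exp(t/2)/8. Derivando la sacudida, obtenemos el snap: s(t) = 5·exp(t/2)/16. Usando s(t) = 5·exp(t/2)/16 y sustituyendo t = 2*log(3), encontramos s = 15/16.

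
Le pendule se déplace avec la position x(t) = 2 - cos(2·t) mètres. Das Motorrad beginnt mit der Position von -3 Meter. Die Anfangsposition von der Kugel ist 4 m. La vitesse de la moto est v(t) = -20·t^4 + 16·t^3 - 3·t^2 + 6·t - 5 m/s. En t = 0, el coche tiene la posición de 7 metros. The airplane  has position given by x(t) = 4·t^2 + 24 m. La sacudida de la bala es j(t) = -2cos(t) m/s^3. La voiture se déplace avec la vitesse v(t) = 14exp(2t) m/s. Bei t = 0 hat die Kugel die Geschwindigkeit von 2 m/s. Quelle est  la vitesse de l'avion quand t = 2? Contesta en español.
Partiendo de la posición x(t) = 4·t^2 + 24, tomamos 1 derivada. Tomando d/dt de x(t), encontramos v(t) = 8·t. Tenemos la velocidad v(t) = 8·t. Sustituyendo t = 2: v(2) = 16.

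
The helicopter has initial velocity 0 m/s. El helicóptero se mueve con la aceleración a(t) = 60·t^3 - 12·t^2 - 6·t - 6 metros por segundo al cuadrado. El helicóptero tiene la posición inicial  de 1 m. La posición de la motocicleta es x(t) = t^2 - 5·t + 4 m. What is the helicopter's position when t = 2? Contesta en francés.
Pour résoudre ceci, nous devons prendre 2 primitives de notre équation de l'accélération a(t) = 60·t^3 - 12·t^2 - 6·t - 6. En intégrant l'accélération et en utilisant la condition initiale v(0) = 0, nous obtenons v(t) = t·(15·t^3 - 4·t^2 - 3·t - 6). En prenant ∫v(t)dt et en appliquant x(0) = 1, nous trouvons x(t) = 3·t^5 - t^4 - t^3 - 3·t^2 + 1. En utilisant x(t) = 3·t^5 - t^4 - t^3 - 3·t^2 + 1 et en substituant t = 2, nous trouvons x = 61.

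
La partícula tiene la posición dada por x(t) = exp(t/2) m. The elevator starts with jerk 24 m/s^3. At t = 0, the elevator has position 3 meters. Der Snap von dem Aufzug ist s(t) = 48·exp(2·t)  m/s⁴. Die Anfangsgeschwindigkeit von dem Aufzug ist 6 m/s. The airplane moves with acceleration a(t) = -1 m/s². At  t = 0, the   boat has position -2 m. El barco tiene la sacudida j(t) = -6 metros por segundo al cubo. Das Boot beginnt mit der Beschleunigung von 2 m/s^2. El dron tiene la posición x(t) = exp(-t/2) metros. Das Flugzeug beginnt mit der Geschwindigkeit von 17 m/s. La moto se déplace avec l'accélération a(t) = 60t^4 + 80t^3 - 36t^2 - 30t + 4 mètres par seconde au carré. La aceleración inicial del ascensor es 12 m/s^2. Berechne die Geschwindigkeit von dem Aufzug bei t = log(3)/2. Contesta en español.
Para resolver esto, necesitamos tomar 3 integrales de nuestra ecuación del snap s(t) = 48·exp(2·t). La integral del snap es la sacudida. Usando j(0) = 24, obtenemos j(t) = 24·exp(2·t). Tomando ∫j(t)dt y aplicando a(0) = 12, encontramos a(t) = 12·exp(2·t). La antiderivada de la aceleración, con v(0) = 6, da la velocidad: v(t) = 6·exp(2·t). Usando v(t) = 6·exp(2·t) y sustituyendo t = log(3)/2, encontramos v = 18.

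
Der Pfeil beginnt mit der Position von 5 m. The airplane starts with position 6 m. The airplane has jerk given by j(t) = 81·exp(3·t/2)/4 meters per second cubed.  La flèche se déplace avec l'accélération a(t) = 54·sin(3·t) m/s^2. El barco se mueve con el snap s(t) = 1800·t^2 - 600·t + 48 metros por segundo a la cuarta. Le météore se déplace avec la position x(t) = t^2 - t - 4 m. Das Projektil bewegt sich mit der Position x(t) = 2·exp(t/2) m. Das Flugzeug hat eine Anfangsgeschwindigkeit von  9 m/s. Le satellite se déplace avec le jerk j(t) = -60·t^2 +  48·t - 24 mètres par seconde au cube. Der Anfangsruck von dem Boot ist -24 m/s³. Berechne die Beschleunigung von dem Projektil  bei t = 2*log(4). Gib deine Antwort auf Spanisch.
Partiendo de la posición x(t) = 2·exp(t/2), tomamos 2 derivadas. Tomando d/dt de x(t), encontramos v(t) = exp(t/2). Derivando la velocidad, obtenemos la aceleración: a(t) = exp(t/2)/2. Tenemos la aceleración a(t) = exp(t/2)/2. Sustituyendo t = 2*log(4): a(2*log(4)) = 2.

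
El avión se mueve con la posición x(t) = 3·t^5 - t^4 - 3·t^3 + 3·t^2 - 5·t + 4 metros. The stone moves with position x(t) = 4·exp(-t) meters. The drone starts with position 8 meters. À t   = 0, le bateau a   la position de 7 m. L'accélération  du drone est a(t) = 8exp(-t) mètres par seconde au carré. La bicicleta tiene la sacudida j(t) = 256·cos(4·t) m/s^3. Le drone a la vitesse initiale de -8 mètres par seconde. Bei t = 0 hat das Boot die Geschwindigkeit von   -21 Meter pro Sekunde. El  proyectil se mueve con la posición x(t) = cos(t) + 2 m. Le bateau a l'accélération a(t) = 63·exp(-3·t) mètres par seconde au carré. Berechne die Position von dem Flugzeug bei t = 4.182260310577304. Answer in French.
En utilisant x(t) = 3·t^5 - t^4 - 3·t^3 + 3·t^2 - 5·t + 4 et en substituant t = 4.182260310577304, nous trouvons x = 3348.79014350910.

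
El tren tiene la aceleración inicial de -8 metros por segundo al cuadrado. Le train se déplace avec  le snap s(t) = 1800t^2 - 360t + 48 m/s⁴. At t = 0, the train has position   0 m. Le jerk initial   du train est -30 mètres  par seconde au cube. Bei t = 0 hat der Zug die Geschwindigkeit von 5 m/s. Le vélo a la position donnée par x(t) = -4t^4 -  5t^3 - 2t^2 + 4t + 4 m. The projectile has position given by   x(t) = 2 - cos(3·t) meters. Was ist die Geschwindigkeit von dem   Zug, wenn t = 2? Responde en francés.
Pour résoudre ceci, nous devons prendre 3 intégrales de notre équation du snap s(t) = 1800·t^2 - 360·t + 48. En prenant ∫s(t)dt et en appliquant j(0) = -30, nous trouvons j(t) = 600·t^3 - 180·t^2 + 48·t - 30. L'intégrale du jerk, avec a(0) = -8, donne l'accélération: a(t) = 150·t^4 - 60·t^3 + 24·t^2 - 30·t - 8. En prenant ∫a(t)dt et en appliquant v(0) = 5, nous trouvons v(t) = 30·t^5 - 15·t^4 + 8·t^3 - 15·t^2 - 8·t + 5. En utilisant v(t) = 30·t^5 - 15·t^4 + 8·t^3 - 15·t^2 - 8·t + 5 et en substituant t = 2, nous trouvons v = 713.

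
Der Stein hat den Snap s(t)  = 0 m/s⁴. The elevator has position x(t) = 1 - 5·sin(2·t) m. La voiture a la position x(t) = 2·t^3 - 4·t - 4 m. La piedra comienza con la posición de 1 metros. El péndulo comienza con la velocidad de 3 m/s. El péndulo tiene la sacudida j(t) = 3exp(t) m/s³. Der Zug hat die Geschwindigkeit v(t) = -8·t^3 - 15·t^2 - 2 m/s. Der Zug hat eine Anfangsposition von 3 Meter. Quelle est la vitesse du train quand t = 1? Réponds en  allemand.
Wir haben die Geschwindigkeit v(t) = -8·t^3 - 15·t^2 - 2. Durch Einsetzen von t = 1: v(1) = -25.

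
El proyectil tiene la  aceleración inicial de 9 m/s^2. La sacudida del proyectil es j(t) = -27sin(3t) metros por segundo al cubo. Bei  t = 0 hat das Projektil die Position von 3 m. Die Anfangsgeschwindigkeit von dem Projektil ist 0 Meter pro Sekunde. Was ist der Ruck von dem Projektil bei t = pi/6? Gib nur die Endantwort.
Der Ruck bei t = pi/6 ist j = -27.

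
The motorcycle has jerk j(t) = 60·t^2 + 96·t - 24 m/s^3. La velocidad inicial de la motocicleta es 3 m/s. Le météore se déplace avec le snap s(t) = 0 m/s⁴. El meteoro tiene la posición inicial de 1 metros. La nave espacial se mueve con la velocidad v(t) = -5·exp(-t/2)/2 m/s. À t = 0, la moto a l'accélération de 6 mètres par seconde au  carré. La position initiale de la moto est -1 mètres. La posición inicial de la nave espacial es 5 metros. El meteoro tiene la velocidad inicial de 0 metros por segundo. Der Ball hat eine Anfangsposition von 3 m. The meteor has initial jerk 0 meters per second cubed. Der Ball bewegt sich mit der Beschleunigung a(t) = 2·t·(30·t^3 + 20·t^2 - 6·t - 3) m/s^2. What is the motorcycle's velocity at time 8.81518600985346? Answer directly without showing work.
The answer is 40275.7799434124.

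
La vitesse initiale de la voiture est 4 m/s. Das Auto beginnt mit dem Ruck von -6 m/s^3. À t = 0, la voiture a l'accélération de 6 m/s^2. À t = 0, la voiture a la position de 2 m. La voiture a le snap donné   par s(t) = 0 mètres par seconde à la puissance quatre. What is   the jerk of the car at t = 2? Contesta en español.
Debemos encontrar la antiderivada de nuestra ecuación del snap s(t) = 0 1 vez. La antiderivada del snap es la sacudida. Usando j(0) = -6, obtenemos j(t) = -6. De la ecuación de la sacudida j(t) = -6, sustituimos t = 2 para obtener j = -6.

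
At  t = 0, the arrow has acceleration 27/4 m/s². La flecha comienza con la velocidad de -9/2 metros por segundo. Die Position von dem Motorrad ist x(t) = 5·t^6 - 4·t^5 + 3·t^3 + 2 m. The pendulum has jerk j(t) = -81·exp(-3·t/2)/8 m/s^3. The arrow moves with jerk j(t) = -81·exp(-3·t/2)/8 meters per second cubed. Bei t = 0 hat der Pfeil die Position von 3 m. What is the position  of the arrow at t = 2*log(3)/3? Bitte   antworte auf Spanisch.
Necesitamos integrar nuestra ecuación de la sacudida j(t) = -81·exp(-3·t/2)/8 3 veces. Integrando la sacudida y usando la condición inicial a(0) = 27/4, obtenemos a(t) = 27·exp(-3·t/2)/4. Integrando la aceleración y usando la condición inicial v(0) = -9/2, obtenemos v(t) = -9·exp(-3·t/2)/2. La integral de la velocidad, con x(0) = 3, da la posición: x(t) = 3·exp(-3·t/2). Tenemos la posición x(t) = 3·exp(-3·t/2). Sustituyendo t = 2*log(3)/3: x(2*log(3)/3) = 1.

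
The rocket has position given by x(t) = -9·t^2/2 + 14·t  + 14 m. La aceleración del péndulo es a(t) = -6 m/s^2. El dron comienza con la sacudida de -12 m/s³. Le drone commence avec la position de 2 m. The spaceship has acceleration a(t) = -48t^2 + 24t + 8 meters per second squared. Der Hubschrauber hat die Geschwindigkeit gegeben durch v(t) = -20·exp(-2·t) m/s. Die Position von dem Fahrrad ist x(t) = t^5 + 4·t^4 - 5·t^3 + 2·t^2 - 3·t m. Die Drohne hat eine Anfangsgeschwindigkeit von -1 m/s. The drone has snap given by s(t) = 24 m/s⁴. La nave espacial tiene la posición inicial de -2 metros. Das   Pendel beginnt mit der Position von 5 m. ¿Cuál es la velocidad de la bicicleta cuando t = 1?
Para resolver esto, necesitamos tomar 1 derivada de nuestra ecuación de la posición x(t) = t^5 + 4·t^4 - 5·t^3 + 2·t^2 - 3·t. Derivando la posición, obtenemos la velocidad: v(t) = 5·t^4 + 16·t^3 - 15·t^2 + 4·t - 3. Usando v(t) = 5·t^4 + 16·t^3 - 15·t^2 + 4·t - 3 y sustituyendo t = 1, encontramos v = 7.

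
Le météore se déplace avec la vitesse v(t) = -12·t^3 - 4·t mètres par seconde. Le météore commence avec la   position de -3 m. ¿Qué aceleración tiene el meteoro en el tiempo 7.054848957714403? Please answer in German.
Um dies zu lösen, müssen wir 1 Ableitung unserer Gleichung für die Geschwindigkeit v(t) = -12·t^3 - 4·t nehmen. Die Ableitung von der Geschwindigkeit ergibt die Beschleunigung: a(t) = -36·t^2 - 4. Aus der Gleichung für die Beschleunigung a(t) = -36·t^2 - 4, setzen wir t = 7.054848957714403 ein und erhalten a = -1795.75217738190.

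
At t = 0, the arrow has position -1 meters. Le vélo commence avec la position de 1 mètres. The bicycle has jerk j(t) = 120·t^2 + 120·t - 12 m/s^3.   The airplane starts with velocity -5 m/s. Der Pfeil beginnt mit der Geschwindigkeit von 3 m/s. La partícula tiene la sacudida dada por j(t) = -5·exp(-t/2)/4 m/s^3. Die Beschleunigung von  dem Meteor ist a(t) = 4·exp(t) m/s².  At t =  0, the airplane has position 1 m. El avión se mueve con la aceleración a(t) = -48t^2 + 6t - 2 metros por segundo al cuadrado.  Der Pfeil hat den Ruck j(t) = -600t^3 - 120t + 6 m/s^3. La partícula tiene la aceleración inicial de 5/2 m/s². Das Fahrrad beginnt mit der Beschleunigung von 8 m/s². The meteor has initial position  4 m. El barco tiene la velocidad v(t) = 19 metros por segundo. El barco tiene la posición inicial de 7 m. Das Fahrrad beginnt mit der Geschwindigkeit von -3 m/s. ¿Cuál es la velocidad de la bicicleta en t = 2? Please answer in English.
To find the answer, we compute 2 antiderivatives of j(t) = 120·t^2 + 120·t - 12. Finding the antiderivative of j(t) and using a(0) = 8: a(t) = 40·t^3 + 60·t^2 - 12·t + 8. Integrating acceleration and using the initial condition v(0) = -3, we get v(t) = 10·t^4 + 20·t^3 - 6·t^2 + 8·t - 3. We have velocity v(t) = 10·t^4 + 20·t^3 - 6·t^2 + 8·t - 3. Substituting t = 2: v(2) = 309.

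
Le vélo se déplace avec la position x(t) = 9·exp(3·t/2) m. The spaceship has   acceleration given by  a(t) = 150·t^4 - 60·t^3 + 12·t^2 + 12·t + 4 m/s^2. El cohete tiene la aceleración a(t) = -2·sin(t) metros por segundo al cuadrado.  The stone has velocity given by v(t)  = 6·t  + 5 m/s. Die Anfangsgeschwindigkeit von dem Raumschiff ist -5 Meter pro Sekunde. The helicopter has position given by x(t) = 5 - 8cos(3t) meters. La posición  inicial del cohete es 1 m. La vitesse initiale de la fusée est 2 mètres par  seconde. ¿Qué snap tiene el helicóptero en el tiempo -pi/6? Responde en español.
Para resolver esto, necesitamos tomar 4 derivadas de nuestra ecuación de la posición x(t) = 5 - 8·cos(3·t). La derivada de la posición da la velocidad: v(t) = 24·sin(3·t). La derivada de la velocidad da la aceleración: a(t) = 72·cos(3·t). Tomando d/dt de a(t), encontramos j(t) = -216·sin(3·t). La derivada de la sacudida da el snap: s(t) = -648·cos(3·t). Tenemos el snap s(t) = -648·cos(3·t). Sustituyendo t = -pi/6: s(-pi/6) = 0.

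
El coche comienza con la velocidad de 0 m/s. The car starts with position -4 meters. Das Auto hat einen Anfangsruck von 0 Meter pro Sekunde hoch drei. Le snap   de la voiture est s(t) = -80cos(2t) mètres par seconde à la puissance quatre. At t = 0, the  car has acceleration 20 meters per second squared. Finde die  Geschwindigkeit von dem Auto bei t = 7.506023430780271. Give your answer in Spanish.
Partiendo del snap s(t) = -80·cos(2·t), tomamos 3 antiderivadas. La integral del snap, con j(0) = 0, da la sacudida: j(t) = -40·sin(2·t). Integrando la sacudida y usando la condición inicial a(0) = 20, obtenemos a(t) = 20·cos(2·t). Integrando la aceleración y usando la condición inicial v(0) = 0, obtenemos v(t) = 10·sin(2·t). Tenemos la velocidad v(t) = 10·sin(2·t). Sustituyendo t = 7.506023430780271: v(7.506023430780271) = 6.41089019853565.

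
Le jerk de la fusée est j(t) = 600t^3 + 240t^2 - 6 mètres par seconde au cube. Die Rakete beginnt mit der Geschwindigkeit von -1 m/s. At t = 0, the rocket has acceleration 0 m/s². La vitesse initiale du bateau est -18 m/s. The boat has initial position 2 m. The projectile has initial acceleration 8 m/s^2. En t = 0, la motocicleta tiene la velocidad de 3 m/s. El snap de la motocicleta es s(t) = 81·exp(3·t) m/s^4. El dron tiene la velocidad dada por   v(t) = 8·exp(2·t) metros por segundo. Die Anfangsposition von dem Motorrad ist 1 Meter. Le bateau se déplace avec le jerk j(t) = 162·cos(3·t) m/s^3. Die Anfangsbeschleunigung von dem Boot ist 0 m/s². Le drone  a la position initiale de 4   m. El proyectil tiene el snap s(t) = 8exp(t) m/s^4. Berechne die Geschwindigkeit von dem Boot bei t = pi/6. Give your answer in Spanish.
Necesitamos integrar nuestra ecuación de la sacudida j(t) = 162·cos(3·t) 2 veces. La antiderivada de la sacudida es la aceleración. Usando a(0) = 0, obtenemos a(t) = 54·sin(3·t). Tomando ∫a(t)dt y aplicando v(0) = -18, encontramos v(t) = -18·cos(3·t). Tenemos la velocidad v(t) = -18·cos(3·t). Sustituyendo t = pi/6: v(pi/6) = 0.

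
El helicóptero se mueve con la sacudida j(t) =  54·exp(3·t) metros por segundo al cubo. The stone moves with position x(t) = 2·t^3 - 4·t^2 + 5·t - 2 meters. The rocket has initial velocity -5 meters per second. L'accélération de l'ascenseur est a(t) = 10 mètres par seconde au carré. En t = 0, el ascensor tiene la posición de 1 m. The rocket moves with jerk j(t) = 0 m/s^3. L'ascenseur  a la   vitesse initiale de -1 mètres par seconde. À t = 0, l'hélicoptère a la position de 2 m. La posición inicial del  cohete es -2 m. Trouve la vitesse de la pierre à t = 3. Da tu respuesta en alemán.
Ausgehend von der Position x(t) = 2·t^3 - 4·t^2 + 5·t - 2, nehmen wir 1 Ableitung. Die Ableitung von der Position ergibt die Geschwindigkeit: v(t) = 6·t^2 - 8·t + 5. Wir haben die Geschwindigkeit v(t) = 6·t^2 - 8·t + 5. Durch Einsetzen von t = 3: v(3) = 35.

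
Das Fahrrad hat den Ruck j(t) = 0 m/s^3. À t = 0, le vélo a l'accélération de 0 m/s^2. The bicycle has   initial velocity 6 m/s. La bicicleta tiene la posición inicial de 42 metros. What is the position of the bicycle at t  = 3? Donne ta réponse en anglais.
Starting from jerk j(t) = 0, we take 3 antiderivatives. The antiderivative of jerk, with a(0) = 0, gives acceleration: a(t) = 0. Finding the antiderivative of a(t) and using v(0) = 6: v(t) = 6. Integrating velocity and using the initial condition x(0) = 42, we get x(t) = 6·t + 42. We have position x(t) = 6·t + 42. Substituting t = 3: x(3) = 60.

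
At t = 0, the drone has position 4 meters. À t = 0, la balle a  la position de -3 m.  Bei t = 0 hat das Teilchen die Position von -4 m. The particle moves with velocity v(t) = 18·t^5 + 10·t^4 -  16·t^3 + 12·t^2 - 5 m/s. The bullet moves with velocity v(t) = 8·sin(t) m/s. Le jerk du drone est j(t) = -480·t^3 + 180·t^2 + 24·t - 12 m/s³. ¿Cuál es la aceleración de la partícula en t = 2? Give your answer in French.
En partant de la vitesse v(t) = 18·t^5 + 10·t^4 - 16·t^3 + 12·t^2 - 5, nous prenons 1 dérivée. En dérivant la vitesse, nous obtenons l'accélération: a(t) = 90·t^4 + 40·t^3 - 48·t^2 + 24·t. De l'équation de l'accélération a(t) = 90·t^4 + 40·t^3 - 48·t^2 + 24·t, nous substituons t = 2 pour obtenir a = 1616.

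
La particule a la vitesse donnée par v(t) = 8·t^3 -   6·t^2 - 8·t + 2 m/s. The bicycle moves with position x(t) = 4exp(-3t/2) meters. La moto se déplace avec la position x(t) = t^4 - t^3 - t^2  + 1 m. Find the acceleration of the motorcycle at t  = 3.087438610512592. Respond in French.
Nous devons dériver notre équation de la position x(t) = t^4 - t^3 - t^2 + 1 2 fois. En prenant d/dt de x(t), nous trouvons v(t) = 4·t^3 - 3·t^2 - 2·t. En prenant d/dt de v(t), nous trouvons a(t) = 12·t^2 - 6·t - 2. Nous avons l'accélération a(t) = 12·t^2 - 6·t - 2. En substituant t = 3.087438610512592: a(3.087438610512592) = 93.8626944211316.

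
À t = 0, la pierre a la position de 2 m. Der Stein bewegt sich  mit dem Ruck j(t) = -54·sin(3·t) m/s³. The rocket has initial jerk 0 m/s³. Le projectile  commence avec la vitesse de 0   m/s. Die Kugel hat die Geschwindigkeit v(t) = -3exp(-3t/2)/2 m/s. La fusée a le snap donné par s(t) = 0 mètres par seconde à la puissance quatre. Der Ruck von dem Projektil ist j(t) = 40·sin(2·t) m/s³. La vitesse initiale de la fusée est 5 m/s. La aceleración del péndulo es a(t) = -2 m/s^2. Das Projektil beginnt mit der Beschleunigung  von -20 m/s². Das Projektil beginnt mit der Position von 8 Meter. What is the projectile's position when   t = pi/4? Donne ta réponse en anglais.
To find the answer, we compute 3 antiderivatives of j(t) = 40·sin(2·t). The integral of jerk is acceleration. Using a(0) = -20, we get a(t) = -20·cos(2·t). Integrating acceleration and using the initial condition v(0) = 0, we get v(t) = -10·sin(2·t). Taking ∫v(t)dt and applying x(0) = 8, we find x(t) = 5·cos(2·t) + 3. We have position x(t) = 5·cos(2·t) + 3. Substituting t = pi/4: x(pi/4) = 3.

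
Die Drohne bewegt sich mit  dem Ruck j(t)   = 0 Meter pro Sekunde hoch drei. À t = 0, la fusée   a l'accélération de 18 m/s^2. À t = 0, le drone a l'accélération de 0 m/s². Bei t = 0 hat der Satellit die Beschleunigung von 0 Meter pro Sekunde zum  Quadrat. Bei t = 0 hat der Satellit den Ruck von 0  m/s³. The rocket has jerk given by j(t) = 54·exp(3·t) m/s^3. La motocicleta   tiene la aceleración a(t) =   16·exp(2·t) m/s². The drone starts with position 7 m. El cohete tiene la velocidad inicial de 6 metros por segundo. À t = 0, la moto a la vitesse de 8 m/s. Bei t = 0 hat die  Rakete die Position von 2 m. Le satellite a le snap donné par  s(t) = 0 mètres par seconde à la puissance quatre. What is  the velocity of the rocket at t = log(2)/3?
We must find the antiderivative of our jerk equation j(t) = 54·exp(3·t) 2 times. The integral of jerk is acceleration. Using a(0) = 18, we get a(t) = 18·exp(3·t). Finding the antiderivative of a(t) and using v(0) = 6: v(t) = 6·exp(3·t). We have velocity v(t) = 6·exp(3·t). Substituting t = log(2)/3: v(log(2)/3) = 12.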